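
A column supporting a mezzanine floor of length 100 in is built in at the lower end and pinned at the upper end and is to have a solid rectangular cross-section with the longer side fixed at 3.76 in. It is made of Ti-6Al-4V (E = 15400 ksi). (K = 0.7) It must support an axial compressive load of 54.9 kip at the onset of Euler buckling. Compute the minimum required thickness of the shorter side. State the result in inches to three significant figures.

b ≈ 1.78 in

L_e = K·L = 0.7 × 100 = 70.00 in
Required I = P_cr·L_e²/(π²E) = 5.490×10^4 × 70.00² / (π² × 1.54×10^7) = 1.770 in⁴
Rectangle, weak axis: I_min = h·b³/12 with h = 3.76 in fixed  ⇒  b = (12I/h)^(1/3) = 1.78 in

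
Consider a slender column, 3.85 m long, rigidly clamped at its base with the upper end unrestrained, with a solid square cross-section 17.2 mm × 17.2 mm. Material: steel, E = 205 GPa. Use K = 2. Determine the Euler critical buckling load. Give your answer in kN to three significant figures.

P_cr ≈ 0.249 kN

I = a⁴/12 = 17.2⁴/12 = 7.293×10^3 mm⁴
I = 7.293×10^3 mm⁴ = 7.293×10^-9 m⁴
Effective length L_e = K·L = 2 × 3.85 = 7.700 m
P_cr = π²EI / L_e² = π² × 205×10⁹ × 7.293×10^-9 / 7.700² = 248.9 N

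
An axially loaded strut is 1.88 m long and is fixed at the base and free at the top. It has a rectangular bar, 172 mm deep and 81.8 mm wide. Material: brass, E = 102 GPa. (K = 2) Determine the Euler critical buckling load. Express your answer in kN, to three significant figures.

P_cr ≈ 559 kN

Buckling occurs about the weak axis: I_min = h·b³/12 with b = 81.8 mm (the shorter side).
I_min = 172×81.8³/12 = 7.845×10^6 mm⁴
I = 7.845×10^6 mm⁴ = 7.845×10^-6 m⁴
Effective length L_e = K·L = 2 × 1.88 = 3.760 m
P_cr = π²EI / L_e² = π² × 102×10⁹ × 7.845×10^-6 / 3.760² = 5.586×10^5 N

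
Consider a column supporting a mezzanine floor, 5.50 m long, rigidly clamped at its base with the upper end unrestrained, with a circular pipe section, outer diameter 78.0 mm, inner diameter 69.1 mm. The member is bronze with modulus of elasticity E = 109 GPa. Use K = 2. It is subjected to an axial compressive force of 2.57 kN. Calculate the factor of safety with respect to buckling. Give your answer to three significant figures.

n ≈ 2.41

d_o = 78.0 mm, d_i = 69.1 mm
I = π(d_o⁴ − d_i⁴)/64 = π(78.0⁴ − 69.10⁴)/64 = 6.978×10^5 mm⁴
I = 6.978×10^5 mm⁴ = 6.978×10^-7 m⁴
Effective length L_e = K·L = 2 × 5.50 = 11.00 m
P_cr = π²EI / L_e² = π² × 109×10⁹ × 6.978×10^-7 / 11.00² = 6.204×10^3 N
Factor of safety n = P_cr / P = 6.2043 / 2.57 = 2.41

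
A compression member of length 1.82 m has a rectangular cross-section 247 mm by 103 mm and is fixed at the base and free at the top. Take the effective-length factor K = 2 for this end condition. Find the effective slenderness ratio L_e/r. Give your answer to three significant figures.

λ ≈ 122

For a rectangle r_min = b/√12 = 103/√12 = 29.73 mm
L_e = K·L = 2 × 1.82 m = 3.640 m = 3640.0 mm
λ = L_e / r_min = 3640.0 / 29.73 = 122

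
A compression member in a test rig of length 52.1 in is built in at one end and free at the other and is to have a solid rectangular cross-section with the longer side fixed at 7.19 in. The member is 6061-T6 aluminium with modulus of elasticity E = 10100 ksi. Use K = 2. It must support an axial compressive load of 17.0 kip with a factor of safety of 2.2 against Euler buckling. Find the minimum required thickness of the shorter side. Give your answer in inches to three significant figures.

Required P_cr = n·P = 2.2 × 17.0 = 37.40 kip
L_e = K·L = 2 × 52.1 = 104.2 in
Required I = P_cr·L_e²/(π²E) = 3.740×10^4 × 104.2² / (π² × 1.01×10^7) = 4.074 in⁴
Rectangle, weak axis: I_min = h·b³/12 with h = 7.19 in fixed  ⇒  b = (12I/h)^(1/3) = 1.89 in

b ≈ 1.89 in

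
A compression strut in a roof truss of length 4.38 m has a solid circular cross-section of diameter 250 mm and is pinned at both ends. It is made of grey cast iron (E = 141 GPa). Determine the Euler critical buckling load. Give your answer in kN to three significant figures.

P_cr ≈ 13900 kN

I = πd⁴/64 = π×250⁴/64 = 1.917×10^8 mm⁴
I = 1.917×10^8 mm⁴ = 1.917×10^-4 m⁴
Effective length L_e = K·L = 1 × 4.38 = 4.380 m
P_cr = π²EI / L_e² = π² × 141×10⁹ × 1.917×10^-4 / 4.380² = 1.391×10^7 N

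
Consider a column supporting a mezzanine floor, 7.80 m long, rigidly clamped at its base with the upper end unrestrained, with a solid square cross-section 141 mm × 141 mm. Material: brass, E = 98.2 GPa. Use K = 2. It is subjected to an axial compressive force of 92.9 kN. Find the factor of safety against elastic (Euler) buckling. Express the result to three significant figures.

I = a⁴/12 = 141⁴/12 = 3.294×10^7 mm⁴
I = 3.294×10^7 mm⁴ = 3.294×10^-5 m⁴
Effective length L_e = K·L = 2 × 7.80 = 15.60 m
P_cr = π²EI / L_e² = π² × 98.2×10⁹ × 3.294×10^-5 / 15.60² = 1.312×10^5 N
Factor of safety n = P_cr / P = 131.18 / 92.9 = 1.41

n ≈ 1.41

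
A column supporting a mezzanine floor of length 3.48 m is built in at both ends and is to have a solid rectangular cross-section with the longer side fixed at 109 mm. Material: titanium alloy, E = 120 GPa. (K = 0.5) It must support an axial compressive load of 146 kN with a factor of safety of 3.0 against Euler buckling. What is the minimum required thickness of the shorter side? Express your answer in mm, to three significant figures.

b ≈ 49.8 mm

Required P_cr = n·P = 3.0 × 146 = 438.0 kN
L_e = K·L = 0.5 × 3.48 = 1.740 m
Required I = P_cr·L_e²/(π²E) = 4.380×10^5 × 1.740² / (π² × 1.20×10^11) = 1.120×10^-6 m⁴
I_req = 1.120×10^6 mm⁴
Rectangle, weak axis: I_min = h·b³/12 with h = 109 mm fixed  ⇒  b = (12I/h)^(1/3) = 49.8 mm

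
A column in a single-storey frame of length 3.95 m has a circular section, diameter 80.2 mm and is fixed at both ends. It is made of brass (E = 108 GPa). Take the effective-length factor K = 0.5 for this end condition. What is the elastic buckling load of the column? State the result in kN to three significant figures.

P_cr ≈ 555 kN

I = πd⁴/64 = π×80.2⁴/64 = 2.031×10^6 mm⁴
I = 2.031×10^6 mm⁴ = 2.031×10^-6 m⁴
Effective length L_e = K·L = 0.5 × 3.95 = 1.975 m
P_cr = π²EI / L_e² = π² × 108×10⁹ × 2.031×10^-6 / 1.975² = 5.550×10^5 N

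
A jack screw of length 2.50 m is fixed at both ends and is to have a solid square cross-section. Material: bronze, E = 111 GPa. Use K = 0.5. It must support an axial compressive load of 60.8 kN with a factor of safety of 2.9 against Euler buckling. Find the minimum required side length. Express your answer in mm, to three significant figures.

Required P_cr = n·P = 2.9 × 60.8 = 176.3 kN
L_e = K·L = 0.5 × 2.50 = 1.250 m
Required I = P_cr·L_e²/(π²E) = 1.763×10^5 × 1.250² / (π² × 1.11×10^11) = 2.515×10^-7 m⁴
I_req = 2.515×10^5 mm⁴
Solid square: I = a⁴/12  ⇒  a = (12I)^(1/4) = (12×2.515×10^5)^(1/4) = 41.7 mm

a ≈ 41.7 mm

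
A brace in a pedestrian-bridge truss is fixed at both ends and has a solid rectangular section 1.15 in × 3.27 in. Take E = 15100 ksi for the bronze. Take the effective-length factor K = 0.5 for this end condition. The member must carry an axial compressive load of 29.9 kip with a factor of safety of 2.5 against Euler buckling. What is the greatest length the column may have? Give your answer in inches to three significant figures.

L_max ≈ 57.5 in

Buckling occurs about the weak axis: I_min = h·b³/12 with b = 1.15 in (the shorter side).
I_min = 3.27×1.15³/12 = 0.4144 in⁴
Required critical load P_cr = n·P = 2.5 × 29.9 = 74.75 kip = 7.475×10^4 lb
From P_cr = π²EI/(K·L)²:  L = (1/K)·√(π²EI/P_cr) = (1/0.5)·√(π²×1.51×10^7×0.4144/7.475×10^4)
L = 57.5 in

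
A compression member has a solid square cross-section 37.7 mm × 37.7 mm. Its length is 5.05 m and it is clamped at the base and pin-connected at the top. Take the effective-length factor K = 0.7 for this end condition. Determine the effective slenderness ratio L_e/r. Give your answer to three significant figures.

For a square r = a/√12 = 37.7/√12 = 10.88 mm
L_e = K·L = 0.7 × 5.05 m = 3.535 m = 3535.0 mm
λ = L_e / r_min = 3535.0 / 10.88 = 325

λ ≈ 325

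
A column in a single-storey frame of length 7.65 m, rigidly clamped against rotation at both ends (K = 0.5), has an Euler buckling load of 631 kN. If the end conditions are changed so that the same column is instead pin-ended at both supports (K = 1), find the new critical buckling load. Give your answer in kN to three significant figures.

P_cr ∝ 1/K², so P_cr,new = P_cr,old × (K_old/K_new)² = 631 × (0.5/1)²
= 631 × 0.2500 = 158 kN

P_cr ≈ 158 kN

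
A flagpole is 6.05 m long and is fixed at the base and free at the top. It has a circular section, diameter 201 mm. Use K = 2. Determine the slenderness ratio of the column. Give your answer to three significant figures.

λ ≈ 241

I = πd⁴/64 = π×201⁴/64 = 8.012×10^7 mm⁴
A = 3.173×10^4 mm²;  r_min = √(I/A) = √(8.012×10^7/3.173×10^4) = 50.25 mm
L_e = K·L = 2 × 6.05 m = 12.10 m = 12100 mm
λ = L_e / r_min = 12100 / 50.25 = 241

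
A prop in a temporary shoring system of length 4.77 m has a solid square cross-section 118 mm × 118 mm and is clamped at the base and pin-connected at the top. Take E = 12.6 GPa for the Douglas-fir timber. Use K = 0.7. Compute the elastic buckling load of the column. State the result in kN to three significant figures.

P_cr ≈ 180 kN

I = a⁴/12 = 118⁴/12 = 1.616×10^7 mm⁴
I = 1.616×10^7 mm⁴ = 1.616×10^-5 m⁴
Effective length L_e = K·L = 0.7 × 4.77 = 3.339 m
P_cr = π²EI / L_e² = π² × 12.6×10⁹ × 1.616×10^-5 / 3.339² = 1.802×10^5 N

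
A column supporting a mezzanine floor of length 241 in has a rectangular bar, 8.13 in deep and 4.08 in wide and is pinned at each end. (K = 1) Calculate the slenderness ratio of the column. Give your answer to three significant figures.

Buckling occurs about the weak axis: I_min = h·b³/12 with b = 4.08 in (the shorter side).
I_min = 8.13×4.08³/12 = 46.01 in⁴
A = 33.17 in²;  r_min = √(I/A) = √(46.01/33.17) = 1.178 in
L_e = K·L = 1 × 241 = 241.0 in
λ = L_e / r_min = 241.00 / 1.178 = 205

λ ≈ 205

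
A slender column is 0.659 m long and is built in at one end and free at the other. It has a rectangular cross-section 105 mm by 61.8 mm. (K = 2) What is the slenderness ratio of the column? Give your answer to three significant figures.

λ ≈ 73.9

For a rectangle r_min = b/√12 = 61.8/√12 = 17.84 mm
L_e = K·L = 2 × 0.659 m = 1.318 m = 1318.0 mm
λ = L_e / r_min = 1318.0 / 17.84 = 73.9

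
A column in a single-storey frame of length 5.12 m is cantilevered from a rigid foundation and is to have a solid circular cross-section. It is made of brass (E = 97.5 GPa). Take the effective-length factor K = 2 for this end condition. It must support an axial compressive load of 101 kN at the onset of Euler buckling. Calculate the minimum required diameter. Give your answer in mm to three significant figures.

L_e = K·L = 2 × 5.12 = 10.24 m
Required I = P_cr·L_e²/(π²E) = 1.010×10^5 × 10.24² / (π² × 9.75×10^10) = 1.101×10^-5 m⁴
I_req = 1.101×10^7 mm⁴
Solid circle: I = πd⁴/64  ⇒  d = (64I/π)^(1/4) = (64×1.101×10^7/π)^(1/4) = 122 mm

d ≈ 122 mm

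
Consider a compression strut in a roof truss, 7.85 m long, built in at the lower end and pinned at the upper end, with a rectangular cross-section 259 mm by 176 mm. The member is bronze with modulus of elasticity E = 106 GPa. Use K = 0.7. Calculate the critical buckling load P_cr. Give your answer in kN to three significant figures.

Buckling occurs about the weak axis: I_min = h·b³/12 with b = 176 mm (the shorter side).
I_min = 259×176³/12 = 1.177×10^8 mm⁴
I = 1.177×10^8 mm⁴ = 1.177×10^-4 m⁴
Effective length L_e = K·L = 0.7 × 7.85 = 5.495 m
P_cr = π²EI / L_e² = π² × 106×10⁹ × 1.177×10^-4 / 5.495² = 4.077×10^6 N

P_cr ≈ 4080 kN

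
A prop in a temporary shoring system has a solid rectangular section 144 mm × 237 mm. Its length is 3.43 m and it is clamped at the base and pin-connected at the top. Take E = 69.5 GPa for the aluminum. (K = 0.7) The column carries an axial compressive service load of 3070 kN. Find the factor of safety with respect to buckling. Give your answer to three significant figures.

Buckling occurs about the weak axis: I_min = h·b³/12 with b = 144 mm (the shorter side).
I_min = 237×144³/12 = 5.897×10^7 mm⁴
I = 5.897×10^7 mm⁴ = 5.897×10^-5 m⁴
Effective length L_e = K·L = 0.7 × 3.43 = 2.401 m
P_cr = π²EI / L_e² = π² × 69.5×10⁹ × 5.897×10^-5 / 2.401² = 7.017×10^6 N
Factor of safety n = P_cr / P = 7017.1 / 3070 = 2.29

n ≈ 2.29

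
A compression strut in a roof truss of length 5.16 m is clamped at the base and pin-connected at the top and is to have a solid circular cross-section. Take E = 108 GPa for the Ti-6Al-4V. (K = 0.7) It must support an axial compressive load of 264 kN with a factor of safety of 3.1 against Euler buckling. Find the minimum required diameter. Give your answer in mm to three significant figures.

d ≈ 120 mm

Required P_cr = n·P = 3.1 × 264 = 818.4 kN
L_e = K·L = 0.7 × 5.16 = 3.612 m
Required I = P_cr·L_e²/(π²E) = 8.184×10^5 × 3.612² / (π² × 1.08×10^11) = 1.002×10^-5 m⁴
I_req = 1.002×10^7 mm⁴
Solid circle: I = πd⁴/64  ⇒  d = (64I/π)^(1/4) = (64×1.002×10^7/π)^(1/4) = 120 mm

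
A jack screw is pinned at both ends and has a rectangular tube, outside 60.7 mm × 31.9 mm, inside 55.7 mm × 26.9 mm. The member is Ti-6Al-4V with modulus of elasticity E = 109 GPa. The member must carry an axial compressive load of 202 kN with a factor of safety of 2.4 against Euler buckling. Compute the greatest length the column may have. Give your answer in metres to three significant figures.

Weak-axis I_min = (h_o·b_o³ − h_i·b_i³)/12 with b_o = 31.9, b_i = 26.90 mm (shorter outer/inner sides).
I_min = (60.7×31.9³ − 55.70×26.90³)/12 = 7.385×10^4 mm⁴
I = 7.385×10^-8 m⁴
Required critical load P_cr = n·P = 2.4 × 202 = 484.8 kN = 4.848×10^5 N
From P_cr = π²EI/(K·L)²:  L = (1/K)·√(π²EI/P_cr) = (1/1)·√(π²×1.09×10^11×7.385×10^-8/4.848×10^5)
L = 0.405 m

L_max ≈ 0.405 m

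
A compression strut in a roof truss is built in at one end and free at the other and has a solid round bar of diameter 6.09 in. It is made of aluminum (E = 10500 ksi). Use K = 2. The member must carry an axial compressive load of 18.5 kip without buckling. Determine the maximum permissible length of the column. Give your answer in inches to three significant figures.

L_max ≈ 308 in

I = πd⁴/64 = π×6.09⁴/64 = 67.52 in⁴
At the buckling limit P_cr = P = 1.850×10^4 lb
From P_cr = π²EI/(K·L)²:  L = (1/K)·√(π²EI/P_cr) = (1/2)·√(π²×1.05×10^7×67.52/1.850×10^4)
L = 308 in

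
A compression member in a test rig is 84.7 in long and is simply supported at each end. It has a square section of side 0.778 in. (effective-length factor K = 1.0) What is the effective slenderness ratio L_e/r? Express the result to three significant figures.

λ ≈ 377

For a square r = a/√12 = 0.778/√12 = 0.2246 in
L_e = K·L = 1 × 84.7 = 84.70 in
λ = L_e / r_min = 84.700 / 0.2246 = 377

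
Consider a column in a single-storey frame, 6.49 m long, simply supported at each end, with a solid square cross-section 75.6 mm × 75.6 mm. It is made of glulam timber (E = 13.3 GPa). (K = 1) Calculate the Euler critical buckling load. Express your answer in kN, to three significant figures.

I = a⁴/12 = 75.6⁴/12 = 2.722×10^6 mm⁴
I = 2.722×10^6 mm⁴ = 2.722×10^-6 m⁴
Effective length L_e = K·L = 1 × 6.49 = 6.490 m
P_cr = π²EI / L_e² = π² × 13.3×10⁹ × 2.722×10^-6 / 6.490² = 8.483×10^3 N

P_cr ≈ 8.48 kN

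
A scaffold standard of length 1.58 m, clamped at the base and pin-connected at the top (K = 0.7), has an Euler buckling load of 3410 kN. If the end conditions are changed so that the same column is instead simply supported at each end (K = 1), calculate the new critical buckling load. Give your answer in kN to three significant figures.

P_cr ≈ 1670 kN

P_cr ∝ 1/K², so P_cr,new = P_cr,old × (K_old/K_new)² = 3410 × (0.7/1)²
= 3410 × 0.4900 = 1670 kN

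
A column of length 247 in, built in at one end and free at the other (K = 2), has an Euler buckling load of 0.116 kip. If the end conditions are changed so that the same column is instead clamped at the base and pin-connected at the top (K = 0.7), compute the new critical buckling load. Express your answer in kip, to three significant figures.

P_cr ≈ 0.947 kip

P_cr ∝ 1/K², so P_cr,new = P_cr,old × (K_old/K_new)² = 0.116 × (2/0.7)²
= 0.116 × 8.163 = 0.947 kip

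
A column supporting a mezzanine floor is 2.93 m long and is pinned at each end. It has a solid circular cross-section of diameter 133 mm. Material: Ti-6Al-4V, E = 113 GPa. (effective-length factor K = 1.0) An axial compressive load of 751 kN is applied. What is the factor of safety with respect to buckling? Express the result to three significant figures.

n ≈ 2.66

I = πd⁴/64 = π×133⁴/64 = 1.536×10^7 mm⁴
I = 1.536×10^7 mm⁴ = 1.536×10^-5 m⁴
Effective length L_e = K·L = 1 × 2.93 = 2.930 m
P_cr = π²EI / L_e² = π² × 113×10⁹ × 1.536×10^-5 / 2.930² = 1.995×10^6 N
Factor of safety n = P_cr / P = 1995.4 / 751 = 2.66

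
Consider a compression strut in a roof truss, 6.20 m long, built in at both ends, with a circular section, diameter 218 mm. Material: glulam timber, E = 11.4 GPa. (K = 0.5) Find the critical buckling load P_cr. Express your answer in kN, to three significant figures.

P_cr ≈ 1300 kN

I = πd⁴/64 = π×218⁴/64 = 1.109×10^8 mm⁴
I = 1.109×10^8 mm⁴ = 1.109×10^-4 m⁴
Effective length L_e = K·L = 0.5 × 6.20 = 3.100 m
P_cr = π²EI / L_e² = π² × 11.4×10⁹ × 1.109×10^-4 / 3.100² = 1.298×10^6 N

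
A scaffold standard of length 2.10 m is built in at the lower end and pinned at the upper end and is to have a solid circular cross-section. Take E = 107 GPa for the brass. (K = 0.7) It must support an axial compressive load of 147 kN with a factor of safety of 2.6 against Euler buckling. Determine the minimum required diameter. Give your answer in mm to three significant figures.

Required P_cr = n·P = 2.6 × 147 = 382.2 kN
L_e = K·L = 0.7 × 2.10 = 1.470 m
Required I = P_cr·L_e²/(π²E) = 3.822×10^5 × 1.470² / (π² × 1.07×10^11) = 7.821×10^-7 m⁴
I_req = 7.821×10^5 mm⁴
Solid circle: I = πd⁴/64  ⇒  d = (64I/π)^(1/4) = (64×7.821×10^5/π)^(1/4) = 63.2 mm

d ≈ 63.2 mm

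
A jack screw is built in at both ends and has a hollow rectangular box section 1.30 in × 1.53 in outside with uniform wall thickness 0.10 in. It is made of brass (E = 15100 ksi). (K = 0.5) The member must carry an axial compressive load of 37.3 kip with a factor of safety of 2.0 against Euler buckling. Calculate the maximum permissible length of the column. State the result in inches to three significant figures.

Inner dimensions: h_i = 1.53 − 2×0.10 = 1.330 in, b_i = 1.30 − 2×0.10 = 1.100 in
Weak-axis I_min = (h_o·b_o³ − h_i·b_i³)/12 with b_o = 1.30, b_i = 1.100 in (shorter outer/inner sides).
I_min = (1.53×1.30³ − 1.330×1.100³)/12 = 0.1326 in⁴
Required critical load P_cr = n·P = 2.0 × 37.3 = 74.60 kip = 7.460×10^4 lb
From P_cr = π²EI/(K·L)²:  L = (1/K)·√(π²EI/P_cr) = (1/0.5)·√(π²×1.51×10^7×0.1326/7.460×10^4)
L = 32.6 in

L_max ≈ 32.6 in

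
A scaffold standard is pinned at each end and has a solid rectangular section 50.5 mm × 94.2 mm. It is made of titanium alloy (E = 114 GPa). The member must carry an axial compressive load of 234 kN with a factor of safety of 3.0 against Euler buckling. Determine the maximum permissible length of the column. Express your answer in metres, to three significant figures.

L_max ≈ 1.27 m

Buckling occurs about the weak axis: I_min = h·b³/12 with b = 50.5 mm (the shorter side).
I_min = 94.2×50.5³/12 = 1.011×10^6 mm⁴
I = 1.011×10^-6 m⁴
Required critical load P_cr = n·P = 3.0 × 234 = 702.0 kN = 7.020×10^5 N
From P_cr = π²EI/(K·L)²:  L = (1/K)·√(π²EI/P_cr) = (1/1)·√(π²×1.14×10^11×1.011×10^-6/7.020×10^5)
L = 1.27 m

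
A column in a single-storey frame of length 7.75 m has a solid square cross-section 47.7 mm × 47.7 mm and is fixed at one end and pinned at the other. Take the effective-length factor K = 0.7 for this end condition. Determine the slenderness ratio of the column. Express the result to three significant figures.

λ ≈ 394

I = a⁴/12 = 47.7⁴/12 = 4.314×10^5 mm⁴
A = 2.275×10^3 mm²;  r_min = √(I/A) = √(4.314×10^5/2.275×10^3) = 13.77 mm
L_e = K·L = 0.7 × 7.75 m = 5.425 m = 5425.0 mm
λ = L_e / r_min = 5425.0 / 13.77 = 394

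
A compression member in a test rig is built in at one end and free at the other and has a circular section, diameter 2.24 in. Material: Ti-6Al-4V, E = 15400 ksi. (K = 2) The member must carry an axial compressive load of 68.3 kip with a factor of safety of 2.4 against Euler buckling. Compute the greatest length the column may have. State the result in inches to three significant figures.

L_max ≈ 16.9 in

I = πd⁴/64 = π×2.24⁴/64 = 1.236 in⁴
Required critical load P_cr = n·P = 2.4 × 68.3 = 163.9 kip = 1.639×10^5 lb
From P_cr = π²EI/(K·L)²:  L = (1/K)·√(π²EI/P_cr) = (1/2)·√(π²×1.54×10^7×1.236/1.639×10^5)
L = 16.9 in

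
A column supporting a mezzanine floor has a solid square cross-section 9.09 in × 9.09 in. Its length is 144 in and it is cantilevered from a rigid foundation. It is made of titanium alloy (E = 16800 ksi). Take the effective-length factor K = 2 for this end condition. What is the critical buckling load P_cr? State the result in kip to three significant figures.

P_cr ≈ 1140 kip

I = a⁴/12 = 9.09⁴/12 = 569.0 in⁴
Effective length L_e = K·L = 2 × 144 = 288.0 in
P_cr = π²EI / L_e² = π² × 16800×10³ × 569.0 / 288.0² = 1.137×10^6 lb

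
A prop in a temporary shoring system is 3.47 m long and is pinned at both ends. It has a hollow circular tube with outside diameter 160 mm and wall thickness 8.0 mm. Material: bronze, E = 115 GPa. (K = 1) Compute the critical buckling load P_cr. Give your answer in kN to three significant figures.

P_cr ≈ 1040 kN

Inner diameter d_i = 160 − 2×8.0 = 144.0 mm
I = π(d_o⁴ − d_i⁴)/64 = π(160⁴ − 144.0⁴)/64 = 1.106×10^7 mm⁴
I = 1.106×10^7 mm⁴ = 1.106×10^-5 m⁴
Effective length L_e = K·L = 1 × 3.47 = 3.470 m
P_cr = π²EI / L_e² = π² × 115×10⁹ × 1.106×10^-5 / 3.470² = 1.043×10^6 N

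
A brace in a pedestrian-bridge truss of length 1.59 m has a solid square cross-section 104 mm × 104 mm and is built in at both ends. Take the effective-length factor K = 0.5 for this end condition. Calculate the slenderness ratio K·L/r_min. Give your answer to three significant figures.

I = a⁴/12 = 104⁴/12 = 9.749×10^6 mm⁴
A = 1.082×10^4 mm²;  r_min = √(I/A) = √(9.749×10^6/1.082×10^4) = 30.02 mm
L_e = K·L = 0.5 × 1.59 m = 0.7950 m = 795.00 mm
λ = L_e / r_min = 795.00 / 30.02 = 26.5

λ ≈ 26.5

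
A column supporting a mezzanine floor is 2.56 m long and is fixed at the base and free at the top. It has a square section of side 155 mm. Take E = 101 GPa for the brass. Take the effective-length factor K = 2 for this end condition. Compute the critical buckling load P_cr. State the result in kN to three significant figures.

I = a⁴/12 = 155⁴/12 = 4.810×10^7 mm⁴
I = 4.810×10^7 mm⁴ = 4.810×10^-5 m⁴
Effective length L_e = K·L = 2 × 2.56 = 5.120 m
P_cr = π²EI / L_e² = π² × 101×10⁹ × 4.810×10^-5 / 5.120² = 1.829×10^6 N

P_cr ≈ 1830 kN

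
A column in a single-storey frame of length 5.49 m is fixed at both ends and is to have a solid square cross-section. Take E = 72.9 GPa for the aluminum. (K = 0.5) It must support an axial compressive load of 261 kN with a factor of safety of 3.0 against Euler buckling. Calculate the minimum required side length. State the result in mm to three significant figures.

a ≈ 99.6 mm

Required P_cr = n·P = 3.0 × 261 = 783.0 kN
L_e = K·L = 0.5 × 5.49 = 2.745 m
Required I = P_cr·L_e²/(π²E) = 7.830×10^5 × 2.745² / (π² × 7.29×10^10) = 8.200×10^-6 m⁴
I_req = 8.200×10^6 mm⁴
Solid square: I = a⁴/12  ⇒  a = (12I)^(1/4) = (12×8.200×10^6)^(1/4) = 99.6 mm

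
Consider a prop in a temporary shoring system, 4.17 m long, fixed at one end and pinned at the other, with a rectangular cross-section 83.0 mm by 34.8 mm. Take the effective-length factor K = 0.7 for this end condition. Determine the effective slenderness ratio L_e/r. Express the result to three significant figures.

For a rectangle r_min = b/√12 = 34.8/√12 = 10.05 mm
L_e = K·L = 0.7 × 4.17 m = 2.919 m = 2919.0 mm
λ = L_e / r_min = 2919.0 / 10.05 = 291

λ ≈ 291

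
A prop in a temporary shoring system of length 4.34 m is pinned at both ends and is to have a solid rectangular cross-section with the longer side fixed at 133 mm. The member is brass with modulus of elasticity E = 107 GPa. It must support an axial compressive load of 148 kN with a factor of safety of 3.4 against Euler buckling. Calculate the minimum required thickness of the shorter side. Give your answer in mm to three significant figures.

Required P_cr = n·P = 3.4 × 148 = 503.2 kN
L_e = K·L = 1 × 4.34 = 4.340 m
Required I = P_cr·L_e²/(π²E) = 5.032×10^5 × 4.340² / (π² × 1.07×10^11) = 8.975×10^-6 m⁴
I_req = 8.975×10^6 mm⁴
Rectangle, weak axis: I_min = h·b³/12 with h = 133 mm fixed  ⇒  b = (12I/h)^(1/3) = 93.2 mm

b ≈ 93.2 mm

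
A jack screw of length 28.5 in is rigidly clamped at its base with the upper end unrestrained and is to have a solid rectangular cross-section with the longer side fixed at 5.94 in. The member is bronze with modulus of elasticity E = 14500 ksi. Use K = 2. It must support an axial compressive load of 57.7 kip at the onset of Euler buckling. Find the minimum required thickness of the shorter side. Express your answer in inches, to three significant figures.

b ≈ 1.38 in

L_e = K·L = 2 × 28.5 = 57.00 in
Required I = P_cr·L_e²/(π²E) = 5.770×10^4 × 57.00² / (π² × 1.45×10^7) = 1.310 in⁴
Rectangle, weak axis: I_min = h·b³/12 with h = 5.94 in fixed  ⇒  b = (12I/h)^(1/3) = 1.38 in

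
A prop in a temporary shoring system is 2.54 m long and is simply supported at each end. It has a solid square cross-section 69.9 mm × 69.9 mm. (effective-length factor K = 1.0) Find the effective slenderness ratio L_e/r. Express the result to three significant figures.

I = a⁴/12 = 69.9⁴/12 = 1.989×10^6 mm⁴
A = 4.886×10^3 mm²;  r_min = √(I/A) = √(1.989×10^6/4.886×10^3) = 20.18 mm
L_e = K·L = 1 × 2.54 m = 2.540 m = 2540.0 mm
λ = L_e / r_min = 2540.0 / 20.18 = 126

λ ≈ 126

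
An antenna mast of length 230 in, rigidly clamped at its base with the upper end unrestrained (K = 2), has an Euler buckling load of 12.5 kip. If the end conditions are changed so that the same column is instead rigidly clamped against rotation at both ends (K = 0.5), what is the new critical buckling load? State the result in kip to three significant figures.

P_cr ≈ 200 kip

P_cr ∝ 1/K², so P_cr,new = P_cr,old × (K_old/K_new)² = 12.5 × (2/0.5)²
= 12.5 × 16.00 = 200 kip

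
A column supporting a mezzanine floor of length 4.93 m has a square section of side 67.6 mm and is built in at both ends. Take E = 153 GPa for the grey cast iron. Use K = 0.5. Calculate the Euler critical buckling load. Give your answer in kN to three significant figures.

P_cr ≈ 432 kN

I = a⁴/12 = 67.6⁴/12 = 1.740×10^6 mm⁴
I = 1.740×10^6 mm⁴ = 1.740×10^-6 m⁴
Effective length L_e = K·L = 0.5 × 4.93 = 2.465 m
P_cr = π²EI / L_e² = π² × 153×10⁹ × 1.740×10^-6 / 2.465² = 4.325×10^5 N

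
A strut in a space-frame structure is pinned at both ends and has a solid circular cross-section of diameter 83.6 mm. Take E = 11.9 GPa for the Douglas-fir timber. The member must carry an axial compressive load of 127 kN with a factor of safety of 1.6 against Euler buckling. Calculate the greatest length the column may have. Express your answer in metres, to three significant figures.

L_max ≈ 1.18 m

I = πd⁴/64 = π×83.6⁴/64 = 2.398×10^6 mm⁴
I = 2.398×10^-6 m⁴
Required critical load P_cr = n·P = 1.6 × 127 = 203.2 kN = 2.032×10^5 N
From P_cr = π²EI/(K·L)²:  L = (1/K)·√(π²EI/P_cr) = (1/1)·√(π²×1.19×10^10×2.398×10^-6/2.032×10^5)
L = 1.18 m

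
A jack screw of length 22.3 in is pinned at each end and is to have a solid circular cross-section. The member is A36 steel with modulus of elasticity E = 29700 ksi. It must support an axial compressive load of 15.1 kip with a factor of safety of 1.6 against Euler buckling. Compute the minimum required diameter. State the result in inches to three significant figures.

d ≈ 0.956 in

Required P_cr = n·P = 1.6 × 15.1 = 24.16 kip
L_e = K·L = 1 × 22.3 = 22.30 in
Required I = P_cr·L_e²/(π²E) = 2.416×10^4 × 22.30² / (π² × 2.97×10^7) = 4.099×10^-2 in⁴
Solid circle: I = πd⁴/64  ⇒  d = (64I/π)^(1/4) = (64×4.099×10^-2/π)^(1/4) = 0.956 in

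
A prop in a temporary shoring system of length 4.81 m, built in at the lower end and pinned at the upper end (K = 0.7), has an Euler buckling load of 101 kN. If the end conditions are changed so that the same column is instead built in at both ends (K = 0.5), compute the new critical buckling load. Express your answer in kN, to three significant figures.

P_cr ≈ 198 kN

P_cr ∝ 1/K², so P_cr,new = P_cr,old × (K_old/K_new)² = 101 × (0.7/0.5)²
= 101 × 1.960 = 198 kN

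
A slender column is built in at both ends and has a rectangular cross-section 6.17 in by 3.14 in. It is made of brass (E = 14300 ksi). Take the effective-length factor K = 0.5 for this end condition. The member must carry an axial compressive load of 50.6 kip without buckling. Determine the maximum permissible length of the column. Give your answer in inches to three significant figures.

Buckling occurs about the weak axis: I_min = h·b³/12 with b = 3.14 in (the shorter side).
I_min = 6.17×3.14³/12 = 15.92 in⁴
At the buckling limit P_cr = P = 5.060×10^4 lb
From P_cr = π²EI/(K·L)²:  L = (1/K)·√(π²EI/P_cr) = (1/0.5)·√(π²×1.43×10^7×15.92/5.060×10^4)
L = 421 in

L_max ≈ 421 in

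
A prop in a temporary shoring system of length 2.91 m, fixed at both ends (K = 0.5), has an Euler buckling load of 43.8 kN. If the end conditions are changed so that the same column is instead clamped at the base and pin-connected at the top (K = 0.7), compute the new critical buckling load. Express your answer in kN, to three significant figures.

P_cr ≈ 22.3 kN

P_cr ∝ 1/K², so P_cr,new = P_cr,old × (K_old/K_new)² = 43.8 × (0.5/0.7)²
= 43.8 × 0.5102 = 22.3 kN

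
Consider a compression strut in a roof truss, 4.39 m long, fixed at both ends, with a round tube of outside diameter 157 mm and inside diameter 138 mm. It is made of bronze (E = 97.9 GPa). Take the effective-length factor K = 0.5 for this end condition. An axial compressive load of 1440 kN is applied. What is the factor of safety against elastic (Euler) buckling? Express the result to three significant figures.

n ≈ 1.67

d_o = 157 mm, d_i = 138 mm
I = π(d_o⁴ − d_i⁴)/64 = π(157⁴ − 138.0⁴)/64 = 1.202×10^7 mm⁴
I = 1.202×10^7 mm⁴ = 1.202×10^-5 m⁴
Effective length L_e = K·L = 0.5 × 4.39 = 2.195 m
P_cr = π²EI / L_e² = π² × 97.9×10⁹ × 1.202×10^-5 / 2.195² = 2.411×10^6 N
Factor of safety n = P_cr / P = 2410.9 / 1440 = 1.67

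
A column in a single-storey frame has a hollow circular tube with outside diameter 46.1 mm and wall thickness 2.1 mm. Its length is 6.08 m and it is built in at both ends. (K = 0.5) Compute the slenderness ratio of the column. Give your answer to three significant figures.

λ ≈ 195

Inner diameter d_i = 46.1 − 2×2.1 = 41.90 mm
I = π(d_o⁴ − d_i⁴)/64 = π(46.1⁴ − 41.90⁴)/64 = 7.041×10^4 mm⁴
A = 290.3 mm²;  r_min = √(I/A) = √(7.041×10^4/290.3) = 15.57 mm
L_e = K·L = 0.5 × 6.08 m = 3.040 m = 3040.0 mm
λ = L_e / r_min = 3040.0 / 15.57 = 195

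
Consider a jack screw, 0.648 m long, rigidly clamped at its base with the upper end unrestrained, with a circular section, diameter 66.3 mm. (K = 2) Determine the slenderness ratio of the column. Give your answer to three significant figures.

I = πd⁴/64 = π×66.3⁴/64 = 9.485×10^5 mm⁴
A = 3.452×10^3 mm²;  r_min = √(I/A) = √(9.485×10^5/3.452×10^3) = 16.58 mm
L_e = K·L = 2 × 0.648 m = 1.296 m = 1296.0 mm
λ = L_e / r_min = 1296.0 / 16.58 = 78.2

λ ≈ 78.2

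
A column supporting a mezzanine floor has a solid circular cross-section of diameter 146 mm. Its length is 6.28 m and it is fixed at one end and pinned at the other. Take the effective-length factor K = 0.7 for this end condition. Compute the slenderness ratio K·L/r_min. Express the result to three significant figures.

λ ≈ 120

For a solid circle r = d/4 = 146/4 = 36.50 mm
L_e = K·L = 0.7 × 6.28 m = 4.396 m = 4396.0 mm
λ = L_e / r_min = 4396.0 / 36.50 = 120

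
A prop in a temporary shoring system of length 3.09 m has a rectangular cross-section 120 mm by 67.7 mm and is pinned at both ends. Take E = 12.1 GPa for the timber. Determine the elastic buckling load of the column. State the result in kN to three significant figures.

Buckling occurs about the weak axis: I_min = h·b³/12 with b = 67.7 mm (the shorter side).
I_min = 120×67.7³/12 = 3.103×10^6 mm⁴
I = 3.103×10^6 mm⁴ = 3.103×10^-6 m⁴
Effective length L_e = K·L = 1 × 3.09 = 3.090 m
P_cr = π²EI / L_e² = π² × 12.1×10⁹ × 3.103×10^-6 / 3.090² = 3.881×10^4 N

P_cr ≈ 38.8 kN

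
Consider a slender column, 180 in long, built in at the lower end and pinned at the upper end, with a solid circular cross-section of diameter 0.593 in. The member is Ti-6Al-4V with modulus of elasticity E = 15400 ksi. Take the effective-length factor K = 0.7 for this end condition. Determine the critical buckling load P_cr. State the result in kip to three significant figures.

I = πd⁴/64 = π×0.593⁴/64 = 6.070×10^-3 in⁴
Effective length L_e = K·L = 0.7 × 180 = 126.0 in
P_cr = π²EI / L_e² = π² × 15400×10³ × 6.070×10^-3 / 126.0² = 58.11 lb

P_cr ≈ 0.0581 kip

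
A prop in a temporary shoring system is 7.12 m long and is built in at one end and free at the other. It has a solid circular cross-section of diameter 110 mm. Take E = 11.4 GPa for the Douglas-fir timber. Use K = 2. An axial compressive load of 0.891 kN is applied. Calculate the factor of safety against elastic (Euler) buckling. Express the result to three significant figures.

n ≈ 4.48

I = πd⁴/64 = π×110⁴/64 = 7.187×10^6 mm⁴
I = 7.187×10^6 mm⁴ = 7.187×10^-6 m⁴
Effective length L_e = K·L = 2 × 7.12 = 14.24 m
P_cr = π²EI / L_e² = π² × 11.4×10⁹ × 7.187×10^-6 / 14.24² = 3.988×10^3 N
Factor of safety n = P_cr / P = 3.9877 / 0.891 = 4.48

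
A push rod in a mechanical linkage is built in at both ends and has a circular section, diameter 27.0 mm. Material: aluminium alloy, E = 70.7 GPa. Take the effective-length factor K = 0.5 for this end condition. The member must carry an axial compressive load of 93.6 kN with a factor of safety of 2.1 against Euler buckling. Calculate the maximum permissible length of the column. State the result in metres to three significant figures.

L_max ≈ 0.609 m

I = πd⁴/64 = π×27.0⁴/64 = 2.609×10^4 mm⁴
I = 2.609×10^-8 m⁴
Required critical load P_cr = n·P = 2.1 × 93.6 = 196.6 kN = 1.966×10^5 N
From P_cr = π²EI/(K·L)²:  L = (1/K)·√(π²EI/P_cr) = (1/0.5)·√(π²×7.07×10^10×2.609×10^-8/1.966×10^5)
L = 0.609 m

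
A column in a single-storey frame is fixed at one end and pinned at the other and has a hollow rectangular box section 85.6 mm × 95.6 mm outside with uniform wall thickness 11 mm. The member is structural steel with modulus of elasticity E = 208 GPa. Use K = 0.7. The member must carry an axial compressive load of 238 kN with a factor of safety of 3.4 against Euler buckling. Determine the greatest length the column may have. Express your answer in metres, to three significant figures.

L_max ≈ 4.21 m

Inner dimensions: h_i = 95.6 − 2×11 = 73.60 mm, b_i = 85.6 − 2×11 = 63.60 mm
Weak-axis I_min = (h_o·b_o³ − h_i·b_i³)/12 with b_o = 85.6, b_i = 63.60 mm (shorter outer/inner sides).
I_min = (95.6×85.6³ − 73.60×63.60³)/12 = 3.419×10^6 mm⁴
I = 3.419×10^-6 m⁴
Required critical load P_cr = n·P = 3.4 × 238 = 809.2 kN = 8.092×10^5 N
From P_cr = π²EI/(K·L)²:  L = (1/K)·√(π²EI/P_cr) = (1/0.7)·√(π²×2.08×10^11×3.419×10^-6/8.092×10^5)
L = 4.21 m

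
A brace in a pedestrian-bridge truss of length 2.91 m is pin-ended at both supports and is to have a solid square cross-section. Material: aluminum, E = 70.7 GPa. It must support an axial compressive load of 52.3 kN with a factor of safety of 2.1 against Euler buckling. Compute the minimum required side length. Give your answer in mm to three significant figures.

Required P_cr = n·P = 2.1 × 52.3 = 109.8 kN
L_e = K·L = 1 × 2.91 = 2.910 m
Required I = P_cr·L_e²/(π²E) = 1.098×10^5 × 2.910² / (π² × 7.07×10^10) = 1.333×10^-6 m⁴
I_req = 1.333×10^6 mm⁴
Solid square: I = a⁴/12  ⇒  a = (12I)^(1/4) = (12×1.333×10^6)^(1/4) = 63.2 mm

a ≈ 63.2 mm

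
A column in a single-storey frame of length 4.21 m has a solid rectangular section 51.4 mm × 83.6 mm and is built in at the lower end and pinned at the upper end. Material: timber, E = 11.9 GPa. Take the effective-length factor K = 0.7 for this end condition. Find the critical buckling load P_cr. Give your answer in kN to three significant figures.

P_cr ≈ 12.8 kN

Buckling occurs about the weak axis: I_min = h·b³/12 with b = 51.4 mm (the shorter side).
I_min = 83.6×51.4³/12 = 9.461×10^5 mm⁴
I = 9.461×10^5 mm⁴ = 9.461×10^-7 m⁴
Effective length L_e = K·L = 0.7 × 4.21 = 2.947 m
P_cr = π²EI / L_e² = π² × 11.9×10⁹ × 9.461×10^-7 / 2.947² = 1.279×10^4 N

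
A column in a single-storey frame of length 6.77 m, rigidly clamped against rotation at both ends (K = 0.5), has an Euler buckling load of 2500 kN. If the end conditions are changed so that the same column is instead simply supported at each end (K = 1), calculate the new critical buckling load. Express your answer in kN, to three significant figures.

P_cr ∝ 1/K², so P_cr,new = P_cr,old × (K_old/K_new)² = 2500 × (0.5/1)²
= 2500 × 0.2500 = 625 kN

P_cr ≈ 625 kN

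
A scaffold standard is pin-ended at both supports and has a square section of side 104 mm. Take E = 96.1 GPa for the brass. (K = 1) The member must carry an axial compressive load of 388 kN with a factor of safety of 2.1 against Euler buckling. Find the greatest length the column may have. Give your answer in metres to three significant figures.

I = a⁴/12 = 104⁴/12 = 9.749×10^6 mm⁴
I = 9.749×10^-6 m⁴
Required critical load P_cr = n·P = 2.1 × 388 = 814.8 kN = 8.148×10^5 N
From P_cr = π²EI/(K·L)²:  L = (1/K)·√(π²EI/P_cr) = (1/1)·√(π²×9.61×10^10×9.749×10^-6/8.148×10^5)
L = 3.37 m

L_max ≈ 3.37 m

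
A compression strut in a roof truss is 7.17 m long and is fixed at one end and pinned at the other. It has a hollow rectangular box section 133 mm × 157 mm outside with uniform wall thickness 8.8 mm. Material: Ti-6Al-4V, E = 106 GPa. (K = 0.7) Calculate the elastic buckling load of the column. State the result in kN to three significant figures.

P_cr ≈ 537 kN

Inner dimensions: h_i = 157 − 2×8.8 = 139.4 mm, b_i = 133 − 2×8.8 = 115.4 mm
Weak-axis I_min = (h_o·b_o³ − h_i·b_i³)/12 with b_o = 133, b_i = 115.4 mm (shorter outer/inner sides).
I_min = (157×133³ − 139.4×115.4³)/12 = 1.293×10^7 mm⁴
I = 1.293×10^7 mm⁴ = 1.293×10^-5 m⁴
Effective length L_e = K·L = 0.7 × 7.17 = 5.019 m
P_cr = π²EI / L_e² = π² × 106×10⁹ × 1.293×10^-5 / 5.019² = 5.369×10^5 N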